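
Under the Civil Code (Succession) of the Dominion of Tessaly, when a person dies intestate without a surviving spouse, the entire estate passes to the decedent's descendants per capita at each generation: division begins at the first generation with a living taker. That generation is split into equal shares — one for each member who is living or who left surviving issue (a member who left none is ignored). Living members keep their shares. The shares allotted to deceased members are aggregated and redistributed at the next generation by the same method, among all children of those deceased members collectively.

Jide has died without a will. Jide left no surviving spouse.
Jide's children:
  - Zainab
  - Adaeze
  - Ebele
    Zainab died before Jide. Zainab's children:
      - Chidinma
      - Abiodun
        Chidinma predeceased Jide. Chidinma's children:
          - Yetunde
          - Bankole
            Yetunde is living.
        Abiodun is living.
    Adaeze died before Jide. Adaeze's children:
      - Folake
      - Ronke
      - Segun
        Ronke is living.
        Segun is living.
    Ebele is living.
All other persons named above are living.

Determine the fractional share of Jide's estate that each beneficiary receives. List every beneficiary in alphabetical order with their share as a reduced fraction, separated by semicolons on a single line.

There is no surviving spouse, so the entire estate passes to Jide's descendants per capita at each generation.
At generation 1 (Zainab, Adaeze, Ebele) there are 3 shares of (1)/3 = 1/3 each.
Living: Ebele — each takes 1/3.
Deceased: Zainab and Adaeze. Their combined 2/3 is pooled and carried to generation 2.
At generation 2 (Chidinma, Abiodun, Folake, Ronke, Segun) there are 5 shares of (2/3)/5 = 2/15 each.
Living: Abiodun, Folake, Ronke, and Segun — each takes 2/15.
Deceased: Chidinma. That 2/15 share is carried to generation 3.
At generation 3 (Yetunde, Bankole) there are 2 shares of (2/15)/2 = 1/15 each.
Living: Yetunde and Bankole — each takes 1/15.

Abiodun 2/15; Bankole 1/15; Ebele 1/3; Folake 2/15; Ronke 2/15; Segun 2/15; Yetunde 1/15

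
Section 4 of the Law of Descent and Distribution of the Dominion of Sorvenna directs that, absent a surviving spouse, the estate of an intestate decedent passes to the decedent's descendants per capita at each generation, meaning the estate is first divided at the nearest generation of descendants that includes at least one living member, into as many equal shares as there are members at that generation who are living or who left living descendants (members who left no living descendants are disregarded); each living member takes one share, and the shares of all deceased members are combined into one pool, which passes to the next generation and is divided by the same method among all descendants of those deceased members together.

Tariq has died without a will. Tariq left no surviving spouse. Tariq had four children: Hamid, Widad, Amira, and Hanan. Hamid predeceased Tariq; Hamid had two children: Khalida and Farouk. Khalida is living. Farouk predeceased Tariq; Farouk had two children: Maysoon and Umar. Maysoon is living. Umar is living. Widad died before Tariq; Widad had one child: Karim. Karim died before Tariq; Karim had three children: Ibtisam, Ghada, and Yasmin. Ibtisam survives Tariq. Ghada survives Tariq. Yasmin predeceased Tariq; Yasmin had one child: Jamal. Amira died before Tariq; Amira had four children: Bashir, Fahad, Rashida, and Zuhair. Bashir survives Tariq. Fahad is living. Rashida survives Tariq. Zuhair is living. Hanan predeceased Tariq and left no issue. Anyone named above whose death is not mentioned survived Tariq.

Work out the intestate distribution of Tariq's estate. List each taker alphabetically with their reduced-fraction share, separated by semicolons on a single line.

There is no surviving spouse, so the entire estate passes to Tariq's descendants per capita at each generation.
No one at generation 1 (Hamid, Widad, Amira) is living; moving to the next generation.
At generation 2 (Khalida, Farouk, Karim, Bashir, Fahad, Rashida, Zuhair) there are 7 shares of (1)/7 = 1/7 each.
Living: Khalida, Bashir, Fahad, Rashida, and Zuhair — each takes 1/7.
Deceased: Farouk and Karim. Their combined 2/7 is pooled and carried to generation 3.
At generation 3 (Maysoon, Umar, Ibtisam, Ghada, Yasmin) there are 5 shares of (2/7)/5 = 2/35 each.
Living: Maysoon, Umar, Ibtisam, and Ghada — each takes 2/35.
Deceased: Yasmin. That 2/35 share is carried to generation 4.
At generation 4 (Jamal) there are 1 shares of (2/35)/1 = 2/35 each.
Living: Jamal — each takes 2/35.

Bashir 1/7; Fahad 1/7; Ghada 2/35; Ibtisam 2/35; Jamal 2/35; Khalida 1/7; Maysoon 2/35; Rashida 1/7; Umar 2/35; Zuhair 1/7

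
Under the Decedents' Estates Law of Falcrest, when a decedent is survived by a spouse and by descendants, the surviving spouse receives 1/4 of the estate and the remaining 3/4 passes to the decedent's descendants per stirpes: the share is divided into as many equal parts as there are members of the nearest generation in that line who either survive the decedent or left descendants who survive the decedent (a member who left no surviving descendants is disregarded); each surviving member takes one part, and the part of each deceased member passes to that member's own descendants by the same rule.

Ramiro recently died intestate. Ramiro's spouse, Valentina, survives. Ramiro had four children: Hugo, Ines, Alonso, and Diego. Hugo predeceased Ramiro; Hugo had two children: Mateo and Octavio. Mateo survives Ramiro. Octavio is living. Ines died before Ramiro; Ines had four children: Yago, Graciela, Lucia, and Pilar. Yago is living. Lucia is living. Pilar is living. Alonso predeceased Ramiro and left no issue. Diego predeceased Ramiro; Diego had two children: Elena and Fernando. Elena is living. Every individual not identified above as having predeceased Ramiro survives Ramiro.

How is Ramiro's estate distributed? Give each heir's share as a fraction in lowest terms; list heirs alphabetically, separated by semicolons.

Elena 1/8; Fernando 1/8; Graciela 1/16; Lucia 1/16; Mateo 1/8; Octavio 1/8; Pilar 1/16; Valentina 1/4; Yago 1/16

Valentina, as surviving spouse, takes 1/4.
The remaining 3/4 passes to Ramiro's descendants per stirpes.
Alonso left no surviving issue, so that branch lapses and is disregarded.
The 3/4 is divided into 3 equal shares of 1/4 among Hugo, Ines, Diego.
Hugo predeceased; the 1/4 allotted to Hugo's branch passes to Hugo's issue by representation.
The 1/4 is divided into 2 equal shares of 1/8 among Mateo, Octavio.
Mateo is living and takes 1/8.
Octavio is living and takes 1/8.
Ines predeceased; the 1/4 allotted to Ines's branch passes to Ines's issue by representation.
The 1/4 is divided into 4 equal shares of 1/16 among Yago, Graciela, Lucia, Pilar.
Yago is living and takes 1/16.
Graciela is living and takes 1/16.
Lucia is living and takes 1/16.
Pilar is living and takes 1/16.
Diego predeceased; the 1/4 allotted to Diego's branch passes to Diego's issue by representation.
The 1/4 is divided into 2 equal shares of 1/8 among Elena, Fernando.
Elena is living and takes 1/8.
Fernando is living and takes 1/8.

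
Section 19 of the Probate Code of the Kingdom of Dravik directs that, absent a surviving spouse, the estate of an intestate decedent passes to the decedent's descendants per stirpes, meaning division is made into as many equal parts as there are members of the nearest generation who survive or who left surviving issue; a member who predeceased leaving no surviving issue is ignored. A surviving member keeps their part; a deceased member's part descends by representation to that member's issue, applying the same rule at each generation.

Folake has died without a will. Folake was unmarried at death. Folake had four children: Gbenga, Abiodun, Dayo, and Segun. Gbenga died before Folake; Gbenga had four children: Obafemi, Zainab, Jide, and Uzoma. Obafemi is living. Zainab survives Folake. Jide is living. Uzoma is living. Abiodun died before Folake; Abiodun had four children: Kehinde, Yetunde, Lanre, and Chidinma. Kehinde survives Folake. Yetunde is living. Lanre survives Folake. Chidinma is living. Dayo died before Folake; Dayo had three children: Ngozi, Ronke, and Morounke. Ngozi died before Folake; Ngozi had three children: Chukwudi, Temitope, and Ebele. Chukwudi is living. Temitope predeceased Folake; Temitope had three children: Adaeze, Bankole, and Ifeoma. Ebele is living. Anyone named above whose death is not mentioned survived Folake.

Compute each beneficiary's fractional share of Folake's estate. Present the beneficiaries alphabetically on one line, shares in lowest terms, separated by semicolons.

There is no surviving spouse, so the entire estate passes to Folake's descendants per stirpes.
The estate is divided into 4 equal shares of 1/4 among Gbenga, Abiodun, Dayo, Segun.
Gbenga predeceased; the 1/4 allotted to Gbenga's branch passes to Gbenga's issue by representation.
The 1/4 is divided into 4 equal shares of 1/16 among Obafemi, Zainab, Jide, Uzoma.
Obafemi is living and takes 1/16.
Zainab is living and takes 1/16.
Jide is living and takes 1/16.
Uzoma is living and takes 1/16.
Abiodun predeceased; the 1/4 allotted to Abiodun's branch passes to Abiodun's issue by representation.
The 1/4 is divided into 4 equal shares of 1/16 among Kehinde, Yetunde, Lanre, Chidinma.
Kehinde is living and takes 1/16.
Yetunde is living and takes 1/16.
Lanre is living and takes 1/16.
Chidinma is living and takes 1/16.
Dayo predeceased; the 1/4 allotted to Dayo's branch passes to Dayo's issue by representation.
The 1/4 is divided into 3 equal shares of 1/12 among Ngozi, Ronke, Morounke.
Ngozi predeceased; the 1/12 allotted to Ngozi's branch passes to Ngozi's issue by representation.
The 1/12 is divided into 3 equal shares of 1/36 among Chukwudi, Temitope, Ebele.
Chukwudi is living and takes 1/36.
Temitope predeceased; the 1/36 allotted to Temitope's branch passes to Temitope's issue by representation.
The 1/36 is divided into 3 equal shares of 1/108 among Adaeze, Bankole, Ifeoma.
Adaeze is living and takes 1/108.
Bankole is living and takes 1/108.
Ifeoma is living and takes 1/108.
Ebele is living and takes 1/36.
Ronke is living and takes 1/12.
Morounke is living and takes 1/12.
Segun is living and takes 1/4.

Adaeze 1/108; Bankole 1/108; Chidinma 1/16; Chukwudi 1/36; Ebele 1/36; Ifeoma 1/108; Jide 1/16; Kehinde 1/16; Lanre 1/16; Morounke 1/12; Obafemi 1/16; Ronke 1/12; Segun 1/4; Uzoma 1/16; Yetunde 1/16; Zainab 1/16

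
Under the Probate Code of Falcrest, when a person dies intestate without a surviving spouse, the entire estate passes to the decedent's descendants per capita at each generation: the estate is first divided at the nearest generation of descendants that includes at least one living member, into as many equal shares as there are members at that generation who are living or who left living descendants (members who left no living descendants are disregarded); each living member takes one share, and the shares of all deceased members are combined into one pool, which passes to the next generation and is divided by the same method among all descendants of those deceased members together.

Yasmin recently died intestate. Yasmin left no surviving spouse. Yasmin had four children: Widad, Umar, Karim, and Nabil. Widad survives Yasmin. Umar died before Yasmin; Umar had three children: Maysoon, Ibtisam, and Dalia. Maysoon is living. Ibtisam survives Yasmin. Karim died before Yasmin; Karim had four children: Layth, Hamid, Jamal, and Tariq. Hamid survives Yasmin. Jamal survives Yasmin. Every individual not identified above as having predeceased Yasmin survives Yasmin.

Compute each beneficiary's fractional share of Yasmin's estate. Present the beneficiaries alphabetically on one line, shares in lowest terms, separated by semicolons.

There is no surviving spouse, so the entire estate passes to Yasmin's descendants per capita at each generation.
At generation 1 (Widad, Umar, Karim, Nabil) there are 4 shares of (1)/4 = 1/4 each.
Living: Widad and Nabil — each takes 1/4.
Deceased: Umar and Karim. Their combined 1/2 is pooled and carried to generation 2.
At generation 2 (Maysoon, Ibtisam, Dalia, Layth, Hamid, Jamal, Tariq) there are 7 shares of (1/2)/7 = 1/14 each.
Living: Maysoon, Ibtisam, Dalia, Layth, Hamid, Jamal, and Tariq — each takes 1/14.

Dalia 1/14; Hamid 1/14; Ibtisam 1/14; Jamal 1/14; Layth 1/14; Maysoon 1/14; Nabil 1/4; Tariq 1/14; Widad 1/4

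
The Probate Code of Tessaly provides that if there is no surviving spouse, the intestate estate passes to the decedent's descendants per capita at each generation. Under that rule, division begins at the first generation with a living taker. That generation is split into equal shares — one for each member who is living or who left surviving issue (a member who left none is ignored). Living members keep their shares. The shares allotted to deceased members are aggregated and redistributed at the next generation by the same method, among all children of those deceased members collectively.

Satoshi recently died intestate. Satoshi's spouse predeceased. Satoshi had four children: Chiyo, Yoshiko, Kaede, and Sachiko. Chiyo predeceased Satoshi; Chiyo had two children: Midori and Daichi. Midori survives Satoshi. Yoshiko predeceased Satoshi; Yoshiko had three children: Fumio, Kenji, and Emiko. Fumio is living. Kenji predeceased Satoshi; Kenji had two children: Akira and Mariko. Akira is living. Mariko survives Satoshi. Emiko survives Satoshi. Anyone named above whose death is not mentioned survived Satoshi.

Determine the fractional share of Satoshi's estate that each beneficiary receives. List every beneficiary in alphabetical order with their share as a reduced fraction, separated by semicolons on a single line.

There is no surviving spouse, so the entire estate passes to Satoshi's descendants per capita at each generation.
At generation 1 (Chiyo, Yoshiko, Kaede, Sachiko) there are 4 shares of (1)/4 = 1/4 each.
Living: Kaede and Sachiko — each takes 1/4.
Deceased: Chiyo and Yoshiko. Their combined 1/2 is pooled and carried to generation 2.
At generation 2 (Midori, Daichi, Fumio, Kenji, Emiko) there are 5 shares of (1/2)/5 = 1/10 each.
Living: Midori, Daichi, Fumio, and Emiko — each takes 1/10.
Deceased: Kenji. That 1/10 share is carried to generation 3.
At generation 3 (Akira, Mariko) there are 2 shares of (1/10)/2 = 1/20 each.
Living: Akira and Mariko — each takes 1/20.

Akira 1/20; Daichi 1/10; Emiko 1/10; Fumio 1/10; Kaede 1/4; Mariko 1/20; Midori 1/10; Sachiko 1/4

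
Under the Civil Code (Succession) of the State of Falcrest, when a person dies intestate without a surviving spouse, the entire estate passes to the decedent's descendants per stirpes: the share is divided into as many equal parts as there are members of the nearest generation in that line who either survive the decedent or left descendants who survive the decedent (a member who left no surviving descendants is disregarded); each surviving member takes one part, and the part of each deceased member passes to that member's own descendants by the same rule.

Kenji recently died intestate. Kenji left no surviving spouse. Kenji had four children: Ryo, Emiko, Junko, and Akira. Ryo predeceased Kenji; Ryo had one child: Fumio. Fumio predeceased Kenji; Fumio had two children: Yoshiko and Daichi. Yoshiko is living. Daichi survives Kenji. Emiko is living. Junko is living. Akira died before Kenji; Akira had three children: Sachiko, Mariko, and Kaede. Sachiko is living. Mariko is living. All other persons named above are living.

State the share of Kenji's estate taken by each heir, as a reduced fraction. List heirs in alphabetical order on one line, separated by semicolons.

There is no surviving spouse, so the entire estate passes to Kenji's descendants per stirpes.
The estate is divided into 4 equal shares of 1/4 among Ryo, Emiko, Junko, Akira.
Ryo predeceased; the 1/4 allotted to Ryo's branch passes to Ryo's issue by representation.
Fumio's line is the sole branch at this level, so the full 1/4 passes to Fumio's issue by representation.
The 1/4 is divided into 2 equal shares of 1/8 among Yoshiko, Daichi.
Yoshiko is living and takes 1/8.
Daichi is living and takes 1/8.
Emiko is living and takes 1/4.
Junko is living and takes 1/4.
Akira predeceased; the 1/4 allotted to Akira's branch passes to Akira's issue by representation.
The 1/4 is divided into 3 equal shares of 1/12 among Sachiko, Mariko, Kaede.
Sachiko is living and takes 1/12.
Mariko is living and takes 1/12.
Kaede is living and takes 1/12.

Daichi 1/8; Emiko 1/4; Junko 1/4; Kaede 1/12; Mariko 1/12; Sachiko 1/12; Yoshiko 1/8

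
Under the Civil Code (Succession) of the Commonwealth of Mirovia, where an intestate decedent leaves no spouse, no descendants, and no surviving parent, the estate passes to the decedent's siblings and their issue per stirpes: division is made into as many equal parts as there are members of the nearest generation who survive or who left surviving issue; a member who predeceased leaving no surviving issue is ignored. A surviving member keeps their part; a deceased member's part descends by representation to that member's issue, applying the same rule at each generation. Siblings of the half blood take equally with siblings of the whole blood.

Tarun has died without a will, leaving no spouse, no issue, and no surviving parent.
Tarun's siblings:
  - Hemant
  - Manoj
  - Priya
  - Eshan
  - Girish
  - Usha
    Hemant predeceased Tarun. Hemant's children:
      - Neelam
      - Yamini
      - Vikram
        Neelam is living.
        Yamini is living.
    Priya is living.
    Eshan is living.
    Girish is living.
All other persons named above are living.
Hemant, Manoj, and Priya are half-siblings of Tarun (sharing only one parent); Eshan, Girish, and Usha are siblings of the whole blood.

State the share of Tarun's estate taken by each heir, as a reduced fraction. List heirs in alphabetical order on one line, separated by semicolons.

Eshan 1/6; Girish 1/6; Manoj 1/6; Neelam 1/18; Priya 1/6; Usha 1/6; Vikram 1/18; Yamini 1/18

No spouse, descendants, or parent survives, so the estate passes to Tarun's siblings per stirpes.
Half-blood and whole-blood siblings take equally under the stated rule.
The estate is divided into 6 equal shares of 1/6 among Hemant, Manoj, Priya, Eshan, Girish, Usha.
Hemant predeceased; the 1/6 allotted to Hemant's branch passes to Hemant's issue by representation.
The 1/6 is divided into 3 equal shares of 1/18 among Neelam, Yamini, Vikram.
Neelam is living and takes 1/18.
Yamini is living and takes 1/18.
Vikram is living and takes 1/18.
Manoj is living and takes 1/6.
Priya is living and takes 1/6.
Eshan is living and takes 1/6.
Girish is living and takes 1/6.
Usha is living and takes 1/6.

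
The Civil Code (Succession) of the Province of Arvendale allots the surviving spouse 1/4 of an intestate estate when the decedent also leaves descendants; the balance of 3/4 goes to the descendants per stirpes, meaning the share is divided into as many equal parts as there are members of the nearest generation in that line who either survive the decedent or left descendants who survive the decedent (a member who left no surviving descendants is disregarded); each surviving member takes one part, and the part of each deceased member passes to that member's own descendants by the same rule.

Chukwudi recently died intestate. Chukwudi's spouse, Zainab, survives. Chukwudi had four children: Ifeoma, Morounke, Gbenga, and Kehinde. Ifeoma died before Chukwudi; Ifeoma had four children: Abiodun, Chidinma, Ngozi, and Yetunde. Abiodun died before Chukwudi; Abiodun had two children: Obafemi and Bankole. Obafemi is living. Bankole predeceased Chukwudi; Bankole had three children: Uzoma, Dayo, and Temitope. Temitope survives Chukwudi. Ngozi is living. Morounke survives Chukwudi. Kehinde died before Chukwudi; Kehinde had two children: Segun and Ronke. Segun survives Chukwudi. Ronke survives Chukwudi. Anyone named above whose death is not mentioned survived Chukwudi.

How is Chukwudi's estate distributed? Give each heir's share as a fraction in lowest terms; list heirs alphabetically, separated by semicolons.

Chidinma 3/64; Dayo 1/128; Gbenga 3/16; Morounke 3/16; Ngozi 3/64; Obafemi 3/128; Ronke 3/32; Segun 3/32; Temitope 1/128; Uzoma 1/128; Yetunde 3/64; Zainab 1/4

Zainab, as surviving spouse, takes 1/4.
The remaining 3/4 passes to Chukwudi's descendants per stirpes.
The 3/4 is divided into 4 equal shares of 3/16 among Ifeoma, Morounke, Gbenga, Kehinde.
Ifeoma predeceased; the 3/16 allotted to Ifeoma's branch passes to Ifeoma's issue by representation.
The 3/16 is divided into 4 equal shares of 3/64 among Abiodun, Chidinma, Ngozi, Yetunde.
Abiodun predeceased; the 3/64 allotted to Abiodun's branch passes to Abiodun's issue by representation.
The 3/64 is divided into 2 equal shares of 3/128 among Obafemi, Bankole.
Obafemi is living and takes 3/128.
Bankole predeceased; the 3/128 allotted to Bankole's branch passes to Bankole's issue by representation.
The 3/128 is divided into 3 equal shares of 1/128 among Uzoma, Dayo, Temitope.
Uzoma is living and takes 1/128.
Dayo is living and takes 1/128.
Temitope is living and takes 1/128.
Chidinma is living and takes 3/64.
Ngozi is living and takes 3/64.
Yetunde is living and takes 3/64.
Morounke is living and takes 3/16.
Gbenga is living and takes 3/16.
Kehinde predeceased; the 3/16 allotted to Kehinde's branch passes to Kehinde's issue by representation.
The 3/16 is divided into 2 equal shares of 3/32 among Segun, Ronke.
Segun is living and takes 3/32.
Ronke is living and takes 3/32.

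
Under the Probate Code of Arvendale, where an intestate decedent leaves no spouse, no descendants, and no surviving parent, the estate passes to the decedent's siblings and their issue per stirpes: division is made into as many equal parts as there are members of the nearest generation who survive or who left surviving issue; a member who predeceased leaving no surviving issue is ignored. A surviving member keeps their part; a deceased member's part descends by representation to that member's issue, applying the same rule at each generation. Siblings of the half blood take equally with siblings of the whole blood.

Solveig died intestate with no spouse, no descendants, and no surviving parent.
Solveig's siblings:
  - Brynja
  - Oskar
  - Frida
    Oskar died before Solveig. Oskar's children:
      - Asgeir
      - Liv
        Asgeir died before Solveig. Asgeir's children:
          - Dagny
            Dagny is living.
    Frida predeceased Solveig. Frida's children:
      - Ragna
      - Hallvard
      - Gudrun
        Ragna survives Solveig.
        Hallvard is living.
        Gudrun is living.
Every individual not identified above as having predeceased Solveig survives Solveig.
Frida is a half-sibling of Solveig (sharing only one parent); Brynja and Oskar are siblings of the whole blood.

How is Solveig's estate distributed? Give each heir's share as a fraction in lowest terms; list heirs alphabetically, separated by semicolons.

No spouse, descendants, or parent survives, so the estate passes to Solveig's siblings per stirpes.
Half-blood and whole-blood siblings take equally under the stated rule.
The estate is divided into 3 equal shares of 1/3 among Brynja, Oskar, Frida.
Brynja is living and takes 1/3.
Oskar predeceased; the 1/3 allotted to Oskar's branch passes to Oskar's issue by representation.
The 1/3 is divided into 2 equal shares of 1/6 among Asgeir, Liv.
Asgeir predeceased; the 1/6 allotted to Asgeir's branch passes to Asgeir's issue by representation.
Dagny is the sole taker at this level and receives the full 1/6.
Liv is living and takes 1/6.
Frida predeceased; the 1/3 allotted to Frida's branch passes to Frida's issue by representation.
The 1/3 is divided into 3 equal shares of 1/9 among Ragna, Hallvard, Gudrun.
Ragna is living and takes 1/9.
Hallvard is living and takes 1/9.
Gudrun is living and takes 1/9.

Brynja 1/3; Dagny 1/6; Gudrun 1/9; Hallvard 1/9; Liv 1/6; Ragna 1/9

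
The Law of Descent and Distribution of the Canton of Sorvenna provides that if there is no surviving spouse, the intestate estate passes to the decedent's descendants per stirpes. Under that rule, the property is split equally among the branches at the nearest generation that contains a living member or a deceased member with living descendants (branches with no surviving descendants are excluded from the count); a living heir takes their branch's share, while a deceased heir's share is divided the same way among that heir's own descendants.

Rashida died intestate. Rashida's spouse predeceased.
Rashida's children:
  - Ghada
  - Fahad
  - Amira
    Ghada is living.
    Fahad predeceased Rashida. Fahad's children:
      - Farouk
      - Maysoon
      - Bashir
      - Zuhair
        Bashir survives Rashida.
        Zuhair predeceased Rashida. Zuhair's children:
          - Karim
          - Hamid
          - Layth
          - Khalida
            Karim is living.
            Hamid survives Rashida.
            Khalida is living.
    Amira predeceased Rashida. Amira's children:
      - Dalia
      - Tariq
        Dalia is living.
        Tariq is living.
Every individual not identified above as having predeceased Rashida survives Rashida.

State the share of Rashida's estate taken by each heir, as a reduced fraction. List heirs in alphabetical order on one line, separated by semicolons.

There is no surviving spouse, so the entire estate passes to Rashida's descendants per stirpes.
The estate is divided into 3 equal shares of 1/3 among Ghada, Fahad, Amira.
Ghada is living and takes 1/3.
Fahad predeceased; the 1/3 allotted to Fahad's branch passes to Fahad's issue by representation.
The 1/3 is divided into 4 equal shares of 1/12 among Farouk, Maysoon, Bashir, Zuhair.
Farouk is living and takes 1/12.
Maysoon is living and takes 1/12.
Bashir is living and takes 1/12.
Zuhair predeceased; the 1/12 allotted to Zuhair's branch passes to Zuhair's issue by representation.
The 1/12 is divided into 4 equal shares of 1/48 among Karim, Hamid, Layth, Khalida.
Karim is living and takes 1/48.
Hamid is living and takes 1/48.
Layth is living and takes 1/48.
Khalida is living and takes 1/48.
Amira predeceased; the 1/3 allotted to Amira's branch passes to Amira's issue by representation.
The 1/3 is divided into 2 equal shares of 1/6 among Dalia, Tariq.
Dalia is living and takes 1/6.
Tariq is living and takes 1/6.

Bashir 1/12; Dalia 1/6; Farouk 1/12; Ghada 1/3; Hamid 1/48; Karim 1/48; Khalida 1/48; Layth 1/48; Maysoon 1/12; Tariq 1/6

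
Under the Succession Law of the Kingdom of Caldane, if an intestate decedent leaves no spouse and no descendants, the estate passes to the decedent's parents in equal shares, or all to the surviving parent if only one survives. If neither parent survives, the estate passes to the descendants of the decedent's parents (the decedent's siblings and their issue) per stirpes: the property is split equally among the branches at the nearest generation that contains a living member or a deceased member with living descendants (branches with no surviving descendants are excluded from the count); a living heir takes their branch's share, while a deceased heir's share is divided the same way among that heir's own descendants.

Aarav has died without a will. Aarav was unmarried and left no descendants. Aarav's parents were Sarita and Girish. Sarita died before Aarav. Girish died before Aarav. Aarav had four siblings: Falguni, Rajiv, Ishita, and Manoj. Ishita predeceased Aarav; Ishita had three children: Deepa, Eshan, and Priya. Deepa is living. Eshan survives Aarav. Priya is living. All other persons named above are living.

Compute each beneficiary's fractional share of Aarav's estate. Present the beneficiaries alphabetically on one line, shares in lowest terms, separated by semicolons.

Neither parent survives and there are no descendants, so the estate passes to Aarav's siblings and their issue per stirpes.
The estate is divided into 4 equal shares of 1/4 among Falguni, Rajiv, Ishita, Manoj.
Falguni is living and takes 1/4.
Rajiv is living and takes 1/4.
Ishita predeceased; the 1/4 allotted to Ishita's branch passes to Ishita's issue by representation.
The 1/4 is divided into 3 equal shares of 1/12 among Deepa, Eshan, Priya.
Deepa is living and takes 1/12.
Eshan is living and takes 1/12.
Priya is living and takes 1/12.
Manoj is living and takes 1/4.

Deepa 1/12; Eshan 1/12; Falguni 1/4; Manoj 1/4; Priya 1/12; Rajiv 1/4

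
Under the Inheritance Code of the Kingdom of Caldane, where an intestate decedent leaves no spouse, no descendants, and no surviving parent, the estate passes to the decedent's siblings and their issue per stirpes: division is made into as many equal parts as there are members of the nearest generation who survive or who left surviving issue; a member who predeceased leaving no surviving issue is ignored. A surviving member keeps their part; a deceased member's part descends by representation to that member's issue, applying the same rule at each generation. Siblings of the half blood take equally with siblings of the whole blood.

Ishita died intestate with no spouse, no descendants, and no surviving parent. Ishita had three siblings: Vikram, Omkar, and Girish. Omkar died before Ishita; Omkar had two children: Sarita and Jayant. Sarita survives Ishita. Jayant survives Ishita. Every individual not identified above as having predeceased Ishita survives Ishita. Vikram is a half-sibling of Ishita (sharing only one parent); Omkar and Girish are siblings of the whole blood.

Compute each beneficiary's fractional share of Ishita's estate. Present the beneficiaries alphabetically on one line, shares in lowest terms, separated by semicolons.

No spouse, descendants, or parent survives, so the estate passes to Ishita's siblings per stirpes.
Half-blood and whole-blood siblings take equally under the stated rule.
The estate is divided into 3 equal shares of 1/3 among Vikram, Omkar, Girish.
Vikram is living and takes 1/3.
Omkar predeceased; the 1/3 allotted to Omkar's branch passes to Omkar's issue by representation.
The 1/3 is divided into 2 equal shares of 1/6 among Sarita, Jayant.
Sarita is living and takes 1/6.
Jayant is living and takes 1/6.
Girish is living and takes 1/3.

Girish 1/3; Jayant 1/6; Sarita 1/6; Vikram 1/3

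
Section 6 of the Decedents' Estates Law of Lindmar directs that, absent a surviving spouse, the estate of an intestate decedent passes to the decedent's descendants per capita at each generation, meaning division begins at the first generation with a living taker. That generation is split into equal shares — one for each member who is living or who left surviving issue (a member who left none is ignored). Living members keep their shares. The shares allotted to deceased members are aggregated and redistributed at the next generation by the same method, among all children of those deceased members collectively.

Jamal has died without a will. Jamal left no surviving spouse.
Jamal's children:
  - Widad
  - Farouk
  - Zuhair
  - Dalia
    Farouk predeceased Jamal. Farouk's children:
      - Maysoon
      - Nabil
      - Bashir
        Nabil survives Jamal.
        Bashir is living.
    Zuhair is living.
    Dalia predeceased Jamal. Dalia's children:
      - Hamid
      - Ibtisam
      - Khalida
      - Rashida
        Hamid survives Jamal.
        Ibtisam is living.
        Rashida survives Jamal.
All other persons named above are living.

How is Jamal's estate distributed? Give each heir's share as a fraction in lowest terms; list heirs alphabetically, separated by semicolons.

There is no surviving spouse, so the entire estate passes to Jamal's descendants per capita at each generation.
At generation 1 (Widad, Farouk, Zuhair, Dalia) there are 4 shares of (1)/4 = 1/4 each.
Living: Widad and Zuhair — each takes 1/4.
Deceased: Farouk and Dalia. Their combined 1/2 is pooled and carried to generation 2.
At generation 2 (Maysoon, Nabil, Bashir, Hamid, Ibtisam, Khalida, Rashida) there are 7 shares of (1/2)/7 = 1/14 each.
Living: Maysoon, Nabil, Bashir, Hamid, Ibtisam, Khalida, and Rashida — each takes 1/14.

Bashir 1/14; Hamid 1/14; Ibtisam 1/14; Khalida 1/14; Maysoon 1/14; Nabil 1/14; Rashida 1/14; Widad 1/4; Zuhair 1/4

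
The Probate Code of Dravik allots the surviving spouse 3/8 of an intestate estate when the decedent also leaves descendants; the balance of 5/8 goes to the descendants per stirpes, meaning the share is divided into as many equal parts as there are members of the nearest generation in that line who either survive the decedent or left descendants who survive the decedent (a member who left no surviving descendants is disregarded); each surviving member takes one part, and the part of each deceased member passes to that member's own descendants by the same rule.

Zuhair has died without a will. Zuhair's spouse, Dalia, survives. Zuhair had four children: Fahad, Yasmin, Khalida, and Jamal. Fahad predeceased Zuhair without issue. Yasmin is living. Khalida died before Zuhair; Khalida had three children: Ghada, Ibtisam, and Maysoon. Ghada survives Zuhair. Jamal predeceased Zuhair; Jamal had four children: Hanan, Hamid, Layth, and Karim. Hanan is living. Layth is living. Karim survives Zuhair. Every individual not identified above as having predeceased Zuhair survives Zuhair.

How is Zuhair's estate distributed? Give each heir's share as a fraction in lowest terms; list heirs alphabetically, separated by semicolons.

Dalia 3/8; Ghada 5/72; Hamid 5/96; Hanan 5/96; Ibtisam 5/72; Karim 5/96; Layth 5/96; Maysoon 5/72; Yasmin 5/24

Dalia, as surviving spouse, takes 3/8.
The remaining 5/8 passes to Zuhair's descendants per stirpes.
Fahad left no surviving issue, so that branch lapses and is disregarded.
The 5/8 is divided into 3 equal shares of 5/24 among Yasmin, Khalida, Jamal.
Yasmin is living and takes 5/24.
Khalida predeceased; the 5/24 allotted to Khalida's branch passes to Khalida's issue by representation.
The 5/24 is divided into 3 equal shares of 5/72 among Ghada, Ibtisam, Maysoon.
Ghada is living and takes 5/72.
Ibtisam is living and takes 5/72.
Maysoon is living and takes 5/72.
Jamal predeceased; the 5/24 allotted to Jamal's branch passes to Jamal's issue by representation.
The 5/24 is divided into 4 equal shares of 5/96 among Hanan, Hamid, Layth, Karim.
Hanan is living and takes 5/96.
Hamid is living and takes 5/96.
Layth is living and takes 5/96.
Karim is living and takes 5/96.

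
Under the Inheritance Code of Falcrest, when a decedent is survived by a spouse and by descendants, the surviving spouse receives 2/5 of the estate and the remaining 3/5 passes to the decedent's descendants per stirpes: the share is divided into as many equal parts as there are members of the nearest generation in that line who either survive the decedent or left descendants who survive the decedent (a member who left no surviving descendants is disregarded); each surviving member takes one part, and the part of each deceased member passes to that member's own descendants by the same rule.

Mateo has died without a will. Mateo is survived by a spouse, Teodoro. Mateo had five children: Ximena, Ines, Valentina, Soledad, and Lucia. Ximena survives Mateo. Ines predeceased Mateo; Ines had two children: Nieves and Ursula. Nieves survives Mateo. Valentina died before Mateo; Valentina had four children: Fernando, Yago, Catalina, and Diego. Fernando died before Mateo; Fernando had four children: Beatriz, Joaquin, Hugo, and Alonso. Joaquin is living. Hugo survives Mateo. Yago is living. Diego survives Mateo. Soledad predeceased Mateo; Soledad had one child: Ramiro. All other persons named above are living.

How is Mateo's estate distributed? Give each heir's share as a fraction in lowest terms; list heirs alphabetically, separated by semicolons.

Alonso 3/400; Beatriz 3/400; Catalina 3/100; Diego 3/100; Hugo 3/400; Joaquin 3/400; Lucia 3/25; Nieves 3/50; Ramiro 3/25; Teodoro 2/5; Ursula 3/50; Ximena 3/25; Yago 3/100

Teodoro, as surviving spouse, takes 2/5.
The remaining 3/5 passes to Mateo's descendants per stirpes.
The 3/5 is divided into 5 equal shares of 3/25 among Ximena, Ines, Valentina, Soledad, Lucia.
Ximena is living and takes 3/25.
Ines predeceased; the 3/25 allotted to Ines's branch passes to Ines's issue by representation.
The 3/25 is divided into 2 equal shares of 3/50 among Nieves, Ursula.
Nieves is living and takes 3/50.
Ursula is living and takes 3/50.
Valentina predeceased; the 3/25 allotted to Valentina's branch passes to Valentina's issue by representation.
The 3/25 is divided into 4 equal shares of 3/100 among Fernando, Yago, Catalina, Diego.
Fernando predeceased; the 3/100 allotted to Fernando's branch passes to Fernando's issue by representation.
The 3/100 is divided into 4 equal shares of 3/400 among Beatriz, Joaquin, Hugo, Alonso.
Beatriz is living and takes 3/400.
Joaquin is living and takes 3/400.
Hugo is living and takes 3/400.
Alonso is living and takes 3/400.
Yago is living and takes 3/100.
Catalina is living and takes 3/100.
Diego is living and takes 3/100.
Soledad predeceased; the 3/25 allotted to Soledad's branch passes to Soledad's issue by representation.
Ramiro is the sole taker at this level and receives the full 3/25.
Lucia is living and takes 3/25.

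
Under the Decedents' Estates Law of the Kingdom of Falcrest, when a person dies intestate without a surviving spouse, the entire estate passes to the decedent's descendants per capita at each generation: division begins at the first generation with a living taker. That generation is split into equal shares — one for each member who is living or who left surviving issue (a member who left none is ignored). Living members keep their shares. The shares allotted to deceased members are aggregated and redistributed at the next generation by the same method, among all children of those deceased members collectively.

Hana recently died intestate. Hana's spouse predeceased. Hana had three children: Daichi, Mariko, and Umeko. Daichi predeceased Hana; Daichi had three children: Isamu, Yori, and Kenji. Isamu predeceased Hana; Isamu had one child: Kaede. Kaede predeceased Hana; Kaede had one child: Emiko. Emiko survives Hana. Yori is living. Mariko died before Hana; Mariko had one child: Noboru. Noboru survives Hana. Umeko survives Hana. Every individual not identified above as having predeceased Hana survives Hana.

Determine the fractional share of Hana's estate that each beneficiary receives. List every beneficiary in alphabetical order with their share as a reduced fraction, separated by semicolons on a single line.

Emiko 1/6; Kenji 1/6; Noboru 1/6; Umeko 1/3; Yori 1/6

There is no surviving spouse, so the entire estate passes to Hana's descendants per capita at each generation.
At generation 1 (Daichi, Mariko, Umeko) there are 3 shares of (1)/3 = 1/3 each.
Living: Umeko — each takes 1/3.
Deceased: Daichi and Mariko. Their combined 2/3 is pooled and carried to generation 2.
At generation 2 (Isamu, Yori, Kenji, Noboru) there are 4 shares of (2/3)/4 = 1/6 each.
Living: Yori, Kenji, and Noboru — each takes 1/6.
Deceased: Isamu. That 1/6 share is carried to generation 3.
At generation 3 (Kaede) there are 1 shares of (1/6)/1 = 1/6 each.
Deceased: Kaede. That 1/6 share is carried to generation 4.
At generation 4 (Emiko) there are 1 shares of (1/6)/1 = 1/6 each.
Living: Emiko — each takes 1/6.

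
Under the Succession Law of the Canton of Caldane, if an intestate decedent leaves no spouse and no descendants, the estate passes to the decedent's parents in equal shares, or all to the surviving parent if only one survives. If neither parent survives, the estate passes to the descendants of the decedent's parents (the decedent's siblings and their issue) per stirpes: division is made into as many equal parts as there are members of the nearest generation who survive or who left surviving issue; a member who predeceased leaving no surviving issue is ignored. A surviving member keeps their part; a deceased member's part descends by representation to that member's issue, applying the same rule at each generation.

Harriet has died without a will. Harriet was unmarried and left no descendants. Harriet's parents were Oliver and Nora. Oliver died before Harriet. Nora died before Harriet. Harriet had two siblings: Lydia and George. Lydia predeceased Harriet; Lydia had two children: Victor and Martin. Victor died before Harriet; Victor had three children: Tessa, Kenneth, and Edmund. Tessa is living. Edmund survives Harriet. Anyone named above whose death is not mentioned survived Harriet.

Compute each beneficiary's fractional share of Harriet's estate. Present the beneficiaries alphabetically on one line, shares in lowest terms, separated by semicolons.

Edmund 1/12; George 1/2; Kenneth 1/12; Martin 1/4; Tessa 1/12

Neither parent survives and there are no descendants, so the estate passes to Harriet's siblings and their issue per stirpes.
The estate is divided into 2 equal shares of 1/2 among Lydia, George.
Lydia predeceased; the 1/2 allotted to Lydia's branch passes to Lydia's issue by representation.
The 1/2 is divided into 2 equal shares of 1/4 among Victor, Martin.
Victor predeceased; the 1/4 allotted to Victor's branch passes to Victor's issue by representation.
The 1/4 is divided into 3 equal shares of 1/12 among Tessa, Kenneth, Edmund.
Tessa is living and takes 1/12.
Kenneth is living and takes 1/12.
Edmund is living and takes 1/12.
Martin is living and takes 1/4.
George is living and takes 1/2.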